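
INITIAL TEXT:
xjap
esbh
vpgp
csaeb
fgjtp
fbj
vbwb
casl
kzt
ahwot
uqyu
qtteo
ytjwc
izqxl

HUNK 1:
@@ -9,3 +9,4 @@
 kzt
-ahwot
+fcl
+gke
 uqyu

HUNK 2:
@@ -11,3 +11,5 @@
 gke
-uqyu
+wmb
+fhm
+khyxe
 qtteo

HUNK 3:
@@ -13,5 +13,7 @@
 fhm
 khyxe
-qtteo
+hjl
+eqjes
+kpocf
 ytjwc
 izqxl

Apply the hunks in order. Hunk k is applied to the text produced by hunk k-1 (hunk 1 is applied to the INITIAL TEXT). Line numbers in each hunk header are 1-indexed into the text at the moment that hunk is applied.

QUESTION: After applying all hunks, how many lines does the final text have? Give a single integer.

Answer: 19

Derivation:
Hunk 1: at line 9 remove [ahwot] add [fcl,gke] -> 15 lines: xjap esbh vpgp csaeb fgjtp fbj vbwb casl kzt fcl gke uqyu qtteo ytjwc izqxl
Hunk 2: at line 11 remove [uqyu] add [wmb,fhm,khyxe] -> 17 lines: xjap esbh vpgp csaeb fgjtp fbj vbwb casl kzt fcl gke wmb fhm khyxe qtteo ytjwc izqxl
Hunk 3: at line 13 remove [qtteo] add [hjl,eqjes,kpocf] -> 19 lines: xjap esbh vpgp csaeb fgjtp fbj vbwb casl kzt fcl gke wmb fhm khyxe hjl eqjes kpocf ytjwc izqxl
Final line count: 19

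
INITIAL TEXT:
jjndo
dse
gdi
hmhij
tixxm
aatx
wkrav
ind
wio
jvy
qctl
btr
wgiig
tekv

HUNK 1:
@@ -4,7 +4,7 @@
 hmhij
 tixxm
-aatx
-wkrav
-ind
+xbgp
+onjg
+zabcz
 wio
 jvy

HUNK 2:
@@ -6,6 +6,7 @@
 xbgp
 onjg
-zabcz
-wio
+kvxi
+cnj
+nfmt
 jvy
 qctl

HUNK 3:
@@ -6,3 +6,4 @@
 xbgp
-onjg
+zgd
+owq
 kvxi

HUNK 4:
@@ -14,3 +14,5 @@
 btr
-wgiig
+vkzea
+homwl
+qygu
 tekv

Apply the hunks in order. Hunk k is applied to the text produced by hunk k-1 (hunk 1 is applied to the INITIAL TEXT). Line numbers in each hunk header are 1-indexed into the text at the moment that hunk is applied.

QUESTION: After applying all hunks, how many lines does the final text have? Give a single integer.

Answer: 18

Derivation:
Hunk 1: at line 4 remove [aatx,wkrav,ind] add [xbgp,onjg,zabcz] -> 14 lines: jjndo dse gdi hmhij tixxm xbgp onjg zabcz wio jvy qctl btr wgiig tekv
Hunk 2: at line 6 remove [zabcz,wio] add [kvxi,cnj,nfmt] -> 15 lines: jjndo dse gdi hmhij tixxm xbgp onjg kvxi cnj nfmt jvy qctl btr wgiig tekv
Hunk 3: at line 6 remove [onjg] add [zgd,owq] -> 16 lines: jjndo dse gdi hmhij tixxm xbgp zgd owq kvxi cnj nfmt jvy qctl btr wgiig tekv
Hunk 4: at line 14 remove [wgiig] add [vkzea,homwl,qygu] -> 18 lines: jjndo dse gdi hmhij tixxm xbgp zgd owq kvxi cnj nfmt jvy qctl btr vkzea homwl qygu tekv
Final line count: 18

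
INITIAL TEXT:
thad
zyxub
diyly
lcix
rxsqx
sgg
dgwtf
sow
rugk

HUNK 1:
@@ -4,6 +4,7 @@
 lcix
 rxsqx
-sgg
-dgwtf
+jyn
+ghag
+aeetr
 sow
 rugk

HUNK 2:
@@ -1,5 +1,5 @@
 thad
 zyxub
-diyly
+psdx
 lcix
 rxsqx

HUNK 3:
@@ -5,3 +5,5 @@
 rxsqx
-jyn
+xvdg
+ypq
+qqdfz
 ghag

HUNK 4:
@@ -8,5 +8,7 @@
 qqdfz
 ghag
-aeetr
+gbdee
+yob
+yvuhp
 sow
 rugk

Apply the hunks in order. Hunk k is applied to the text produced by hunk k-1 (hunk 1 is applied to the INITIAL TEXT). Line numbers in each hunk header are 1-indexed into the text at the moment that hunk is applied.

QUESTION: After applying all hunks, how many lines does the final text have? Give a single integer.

Answer: 14

Derivation:
Hunk 1: at line 4 remove [sgg,dgwtf] add [jyn,ghag,aeetr] -> 10 lines: thad zyxub diyly lcix rxsqx jyn ghag aeetr sow rugk
Hunk 2: at line 1 remove [diyly] add [psdx] -> 10 lines: thad zyxub psdx lcix rxsqx jyn ghag aeetr sow rugk
Hunk 3: at line 5 remove [jyn] add [xvdg,ypq,qqdfz] -> 12 lines: thad zyxub psdx lcix rxsqx xvdg ypq qqdfz ghag aeetr sow rugk
Hunk 4: at line 8 remove [aeetr] add [gbdee,yob,yvuhp] -> 14 lines: thad zyxub psdx lcix rxsqx xvdg ypq qqdfz ghag gbdee yob yvuhp sow rugk
Final line count: 14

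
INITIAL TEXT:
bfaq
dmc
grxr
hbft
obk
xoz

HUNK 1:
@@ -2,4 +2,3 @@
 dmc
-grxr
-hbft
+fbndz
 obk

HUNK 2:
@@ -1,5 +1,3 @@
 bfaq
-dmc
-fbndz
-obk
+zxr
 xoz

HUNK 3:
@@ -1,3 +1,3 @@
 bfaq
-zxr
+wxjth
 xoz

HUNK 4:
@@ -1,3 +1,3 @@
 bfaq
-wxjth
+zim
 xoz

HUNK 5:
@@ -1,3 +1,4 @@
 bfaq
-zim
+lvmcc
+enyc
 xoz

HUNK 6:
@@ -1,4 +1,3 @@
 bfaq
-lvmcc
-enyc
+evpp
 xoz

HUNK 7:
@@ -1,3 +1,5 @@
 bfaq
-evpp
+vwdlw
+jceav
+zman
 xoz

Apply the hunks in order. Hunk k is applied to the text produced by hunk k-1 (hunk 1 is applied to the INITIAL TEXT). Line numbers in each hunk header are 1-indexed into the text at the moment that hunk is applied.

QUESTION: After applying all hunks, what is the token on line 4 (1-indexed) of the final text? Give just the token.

Hunk 1: at line 2 remove [grxr,hbft] add [fbndz] -> 5 lines: bfaq dmc fbndz obk xoz
Hunk 2: at line 1 remove [dmc,fbndz,obk] add [zxr] -> 3 lines: bfaq zxr xoz
Hunk 3: at line 1 remove [zxr] add [wxjth] -> 3 lines: bfaq wxjth xoz
Hunk 4: at line 1 remove [wxjth] add [zim] -> 3 lines: bfaq zim xoz
Hunk 5: at line 1 remove [zim] add [lvmcc,enyc] -> 4 lines: bfaq lvmcc enyc xoz
Hunk 6: at line 1 remove [lvmcc,enyc] add [evpp] -> 3 lines: bfaq evpp xoz
Hunk 7: at line 1 remove [evpp] add [vwdlw,jceav,zman] -> 5 lines: bfaq vwdlw jceav zman xoz
Final line 4: zman

Answer: zman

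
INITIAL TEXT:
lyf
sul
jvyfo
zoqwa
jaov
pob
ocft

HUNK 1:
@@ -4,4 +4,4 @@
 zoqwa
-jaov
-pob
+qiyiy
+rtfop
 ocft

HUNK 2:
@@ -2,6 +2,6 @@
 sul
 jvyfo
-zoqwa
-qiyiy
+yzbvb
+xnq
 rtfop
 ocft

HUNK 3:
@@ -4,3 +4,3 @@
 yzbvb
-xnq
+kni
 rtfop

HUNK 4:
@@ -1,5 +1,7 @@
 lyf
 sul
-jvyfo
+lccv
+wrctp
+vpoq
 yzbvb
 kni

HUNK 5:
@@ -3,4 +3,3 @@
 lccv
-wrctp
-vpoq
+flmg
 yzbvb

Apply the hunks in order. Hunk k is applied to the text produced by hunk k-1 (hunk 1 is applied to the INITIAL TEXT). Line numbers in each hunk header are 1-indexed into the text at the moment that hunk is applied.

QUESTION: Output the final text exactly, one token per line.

Answer: lyf
sul
lccv
flmg
yzbvb
kni
rtfop
ocft

Derivation:
Hunk 1: at line 4 remove [jaov,pob] add [qiyiy,rtfop] -> 7 lines: lyf sul jvyfo zoqwa qiyiy rtfop ocft
Hunk 2: at line 2 remove [zoqwa,qiyiy] add [yzbvb,xnq] -> 7 lines: lyf sul jvyfo yzbvb xnq rtfop ocft
Hunk 3: at line 4 remove [xnq] add [kni] -> 7 lines: lyf sul jvyfo yzbvb kni rtfop ocft
Hunk 4: at line 1 remove [jvyfo] add [lccv,wrctp,vpoq] -> 9 lines: lyf sul lccv wrctp vpoq yzbvb kni rtfop ocft
Hunk 5: at line 3 remove [wrctp,vpoq] add [flmg] -> 8 lines: lyf sul lccv flmg yzbvb kni rtfop ocft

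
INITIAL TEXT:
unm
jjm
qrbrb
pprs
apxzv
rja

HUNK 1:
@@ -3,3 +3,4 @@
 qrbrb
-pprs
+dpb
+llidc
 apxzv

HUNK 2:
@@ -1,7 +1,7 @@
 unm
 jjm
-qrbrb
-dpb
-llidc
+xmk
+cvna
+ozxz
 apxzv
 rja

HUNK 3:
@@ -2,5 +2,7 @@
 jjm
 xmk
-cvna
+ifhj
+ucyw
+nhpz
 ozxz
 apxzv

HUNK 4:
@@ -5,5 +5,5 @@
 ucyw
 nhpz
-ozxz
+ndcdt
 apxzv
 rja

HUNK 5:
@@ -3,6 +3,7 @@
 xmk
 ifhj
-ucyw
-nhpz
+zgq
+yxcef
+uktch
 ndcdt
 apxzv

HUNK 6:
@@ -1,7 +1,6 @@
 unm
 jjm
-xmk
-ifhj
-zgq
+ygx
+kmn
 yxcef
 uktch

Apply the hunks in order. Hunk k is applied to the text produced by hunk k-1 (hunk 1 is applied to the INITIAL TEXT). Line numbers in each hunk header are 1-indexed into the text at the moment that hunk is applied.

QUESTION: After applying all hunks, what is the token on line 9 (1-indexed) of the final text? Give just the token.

Answer: rja

Derivation:
Hunk 1: at line 3 remove [pprs] add [dpb,llidc] -> 7 lines: unm jjm qrbrb dpb llidc apxzv rja
Hunk 2: at line 1 remove [qrbrb,dpb,llidc] add [xmk,cvna,ozxz] -> 7 lines: unm jjm xmk cvna ozxz apxzv rja
Hunk 3: at line 2 remove [cvna] add [ifhj,ucyw,nhpz] -> 9 lines: unm jjm xmk ifhj ucyw nhpz ozxz apxzv rja
Hunk 4: at line 5 remove [ozxz] add [ndcdt] -> 9 lines: unm jjm xmk ifhj ucyw nhpz ndcdt apxzv rja
Hunk 5: at line 3 remove [ucyw,nhpz] add [zgq,yxcef,uktch] -> 10 lines: unm jjm xmk ifhj zgq yxcef uktch ndcdt apxzv rja
Hunk 6: at line 1 remove [xmk,ifhj,zgq] add [ygx,kmn] -> 9 lines: unm jjm ygx kmn yxcef uktch ndcdt apxzv rja
Final line 9: rja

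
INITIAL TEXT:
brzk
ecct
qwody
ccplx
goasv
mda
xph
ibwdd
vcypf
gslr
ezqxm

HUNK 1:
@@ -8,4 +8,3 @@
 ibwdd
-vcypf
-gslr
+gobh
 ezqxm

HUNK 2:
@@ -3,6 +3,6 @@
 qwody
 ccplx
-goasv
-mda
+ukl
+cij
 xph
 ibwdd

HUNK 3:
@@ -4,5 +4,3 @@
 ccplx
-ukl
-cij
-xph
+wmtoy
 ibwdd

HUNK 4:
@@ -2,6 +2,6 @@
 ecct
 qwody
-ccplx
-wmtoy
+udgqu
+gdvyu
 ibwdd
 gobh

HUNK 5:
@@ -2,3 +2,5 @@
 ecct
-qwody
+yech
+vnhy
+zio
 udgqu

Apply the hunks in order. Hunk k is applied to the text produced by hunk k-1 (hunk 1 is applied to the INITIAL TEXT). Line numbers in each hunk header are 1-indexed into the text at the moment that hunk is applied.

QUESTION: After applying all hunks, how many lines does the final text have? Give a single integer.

Answer: 10

Derivation:
Hunk 1: at line 8 remove [vcypf,gslr] add [gobh] -> 10 lines: brzk ecct qwody ccplx goasv mda xph ibwdd gobh ezqxm
Hunk 2: at line 3 remove [goasv,mda] add [ukl,cij] -> 10 lines: brzk ecct qwody ccplx ukl cij xph ibwdd gobh ezqxm
Hunk 3: at line 4 remove [ukl,cij,xph] add [wmtoy] -> 8 lines: brzk ecct qwody ccplx wmtoy ibwdd gobh ezqxm
Hunk 4: at line 2 remove [ccplx,wmtoy] add [udgqu,gdvyu] -> 8 lines: brzk ecct qwody udgqu gdvyu ibwdd gobh ezqxm
Hunk 5: at line 2 remove [qwody] add [yech,vnhy,zio] -> 10 lines: brzk ecct yech vnhy zio udgqu gdvyu ibwdd gobh ezqxm
Final line count: 10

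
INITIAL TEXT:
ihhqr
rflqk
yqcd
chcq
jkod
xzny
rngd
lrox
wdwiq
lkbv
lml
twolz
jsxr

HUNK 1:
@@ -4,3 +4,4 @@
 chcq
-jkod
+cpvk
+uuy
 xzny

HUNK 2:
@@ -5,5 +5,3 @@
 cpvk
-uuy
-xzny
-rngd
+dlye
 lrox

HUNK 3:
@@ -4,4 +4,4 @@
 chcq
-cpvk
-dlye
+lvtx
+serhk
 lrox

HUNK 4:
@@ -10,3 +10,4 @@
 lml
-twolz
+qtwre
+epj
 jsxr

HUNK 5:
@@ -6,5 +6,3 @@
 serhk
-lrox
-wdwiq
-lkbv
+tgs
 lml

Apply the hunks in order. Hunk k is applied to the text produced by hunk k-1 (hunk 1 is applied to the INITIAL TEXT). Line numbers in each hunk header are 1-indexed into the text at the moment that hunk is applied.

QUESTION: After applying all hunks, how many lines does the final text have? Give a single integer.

Hunk 1: at line 4 remove [jkod] add [cpvk,uuy] -> 14 lines: ihhqr rflqk yqcd chcq cpvk uuy xzny rngd lrox wdwiq lkbv lml twolz jsxr
Hunk 2: at line 5 remove [uuy,xzny,rngd] add [dlye] -> 12 lines: ihhqr rflqk yqcd chcq cpvk dlye lrox wdwiq lkbv lml twolz jsxr
Hunk 3: at line 4 remove [cpvk,dlye] add [lvtx,serhk] -> 12 lines: ihhqr rflqk yqcd chcq lvtx serhk lrox wdwiq lkbv lml twolz jsxr
Hunk 4: at line 10 remove [twolz] add [qtwre,epj] -> 13 lines: ihhqr rflqk yqcd chcq lvtx serhk lrox wdwiq lkbv lml qtwre epj jsxr
Hunk 5: at line 6 remove [lrox,wdwiq,lkbv] add [tgs] -> 11 lines: ihhqr rflqk yqcd chcq lvtx serhk tgs lml qtwre epj jsxr
Final line count: 11

Answer: 11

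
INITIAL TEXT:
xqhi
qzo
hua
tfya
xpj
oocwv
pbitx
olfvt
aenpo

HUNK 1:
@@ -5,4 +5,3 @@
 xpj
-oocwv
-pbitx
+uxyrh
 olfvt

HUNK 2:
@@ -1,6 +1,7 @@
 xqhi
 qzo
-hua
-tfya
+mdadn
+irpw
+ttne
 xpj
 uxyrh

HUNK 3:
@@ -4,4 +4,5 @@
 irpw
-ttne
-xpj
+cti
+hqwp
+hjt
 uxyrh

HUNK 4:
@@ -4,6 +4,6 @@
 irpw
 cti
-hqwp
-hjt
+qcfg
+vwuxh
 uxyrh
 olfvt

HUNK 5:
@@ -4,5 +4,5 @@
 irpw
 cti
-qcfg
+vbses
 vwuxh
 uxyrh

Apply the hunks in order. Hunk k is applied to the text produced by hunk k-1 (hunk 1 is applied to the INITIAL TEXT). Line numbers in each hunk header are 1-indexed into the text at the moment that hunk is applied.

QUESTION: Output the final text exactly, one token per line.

Hunk 1: at line 5 remove [oocwv,pbitx] add [uxyrh] -> 8 lines: xqhi qzo hua tfya xpj uxyrh olfvt aenpo
Hunk 2: at line 1 remove [hua,tfya] add [mdadn,irpw,ttne] -> 9 lines: xqhi qzo mdadn irpw ttne xpj uxyrh olfvt aenpo
Hunk 3: at line 4 remove [ttne,xpj] add [cti,hqwp,hjt] -> 10 lines: xqhi qzo mdadn irpw cti hqwp hjt uxyrh olfvt aenpo
Hunk 4: at line 4 remove [hqwp,hjt] add [qcfg,vwuxh] -> 10 lines: xqhi qzo mdadn irpw cti qcfg vwuxh uxyrh olfvt aenpo
Hunk 5: at line 4 remove [qcfg] add [vbses] -> 10 lines: xqhi qzo mdadn irpw cti vbses vwuxh uxyrh olfvt aenpo

Answer: xqhi
qzo
mdadn
irpw
cti
vbses
vwuxh
uxyrh
olfvt
aenpo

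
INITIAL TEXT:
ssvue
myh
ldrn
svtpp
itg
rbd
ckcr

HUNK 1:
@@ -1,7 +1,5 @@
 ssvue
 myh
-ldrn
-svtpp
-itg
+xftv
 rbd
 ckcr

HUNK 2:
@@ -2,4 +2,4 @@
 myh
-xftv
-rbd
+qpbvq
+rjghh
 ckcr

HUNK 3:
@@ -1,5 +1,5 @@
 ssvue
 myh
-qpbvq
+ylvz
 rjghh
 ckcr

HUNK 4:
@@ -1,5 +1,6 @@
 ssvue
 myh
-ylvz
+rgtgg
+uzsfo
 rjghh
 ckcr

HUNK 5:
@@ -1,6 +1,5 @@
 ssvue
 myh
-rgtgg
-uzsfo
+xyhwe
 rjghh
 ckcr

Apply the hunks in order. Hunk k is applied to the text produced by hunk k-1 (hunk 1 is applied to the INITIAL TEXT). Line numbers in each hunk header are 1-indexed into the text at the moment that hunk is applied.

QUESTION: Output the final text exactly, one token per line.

Answer: ssvue
myh
xyhwe
rjghh
ckcr

Derivation:
Hunk 1: at line 1 remove [ldrn,svtpp,itg] add [xftv] -> 5 lines: ssvue myh xftv rbd ckcr
Hunk 2: at line 2 remove [xftv,rbd] add [qpbvq,rjghh] -> 5 lines: ssvue myh qpbvq rjghh ckcr
Hunk 3: at line 1 remove [qpbvq] add [ylvz] -> 5 lines: ssvue myh ylvz rjghh ckcr
Hunk 4: at line 1 remove [ylvz] add [rgtgg,uzsfo] -> 6 lines: ssvue myh rgtgg uzsfo rjghh ckcr
Hunk 5: at line 1 remove [rgtgg,uzsfo] add [xyhwe] -> 5 lines: ssvue myh xyhwe rjghh ckcr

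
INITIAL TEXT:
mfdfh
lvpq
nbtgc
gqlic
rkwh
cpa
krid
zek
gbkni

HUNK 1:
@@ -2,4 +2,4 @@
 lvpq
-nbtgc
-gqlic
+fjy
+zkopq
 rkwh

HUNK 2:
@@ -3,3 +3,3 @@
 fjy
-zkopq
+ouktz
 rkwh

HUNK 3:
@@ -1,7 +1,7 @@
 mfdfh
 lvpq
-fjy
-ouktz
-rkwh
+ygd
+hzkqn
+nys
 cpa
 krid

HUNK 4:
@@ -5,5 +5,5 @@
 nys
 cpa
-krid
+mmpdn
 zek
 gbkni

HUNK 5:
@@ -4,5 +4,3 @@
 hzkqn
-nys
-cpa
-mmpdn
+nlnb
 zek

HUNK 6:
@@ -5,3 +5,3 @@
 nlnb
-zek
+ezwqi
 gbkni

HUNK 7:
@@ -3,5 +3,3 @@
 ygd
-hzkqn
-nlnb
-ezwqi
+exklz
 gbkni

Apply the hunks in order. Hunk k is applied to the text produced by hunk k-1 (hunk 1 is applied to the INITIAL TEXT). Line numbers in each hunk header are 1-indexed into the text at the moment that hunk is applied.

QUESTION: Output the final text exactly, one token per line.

Answer: mfdfh
lvpq
ygd
exklz
gbkni

Derivation:
Hunk 1: at line 2 remove [nbtgc,gqlic] add [fjy,zkopq] -> 9 lines: mfdfh lvpq fjy zkopq rkwh cpa krid zek gbkni
Hunk 2: at line 3 remove [zkopq] add [ouktz] -> 9 lines: mfdfh lvpq fjy ouktz rkwh cpa krid zek gbkni
Hunk 3: at line 1 remove [fjy,ouktz,rkwh] add [ygd,hzkqn,nys] -> 9 lines: mfdfh lvpq ygd hzkqn nys cpa krid zek gbkni
Hunk 4: at line 5 remove [krid] add [mmpdn] -> 9 lines: mfdfh lvpq ygd hzkqn nys cpa mmpdn zek gbkni
Hunk 5: at line 4 remove [nys,cpa,mmpdn] add [nlnb] -> 7 lines: mfdfh lvpq ygd hzkqn nlnb zek gbkni
Hunk 6: at line 5 remove [zek] add [ezwqi] -> 7 lines: mfdfh lvpq ygd hzkqn nlnb ezwqi gbkni
Hunk 7: at line 3 remove [hzkqn,nlnb,ezwqi] add [exklz] -> 5 lines: mfdfh lvpq ygd exklz gbkni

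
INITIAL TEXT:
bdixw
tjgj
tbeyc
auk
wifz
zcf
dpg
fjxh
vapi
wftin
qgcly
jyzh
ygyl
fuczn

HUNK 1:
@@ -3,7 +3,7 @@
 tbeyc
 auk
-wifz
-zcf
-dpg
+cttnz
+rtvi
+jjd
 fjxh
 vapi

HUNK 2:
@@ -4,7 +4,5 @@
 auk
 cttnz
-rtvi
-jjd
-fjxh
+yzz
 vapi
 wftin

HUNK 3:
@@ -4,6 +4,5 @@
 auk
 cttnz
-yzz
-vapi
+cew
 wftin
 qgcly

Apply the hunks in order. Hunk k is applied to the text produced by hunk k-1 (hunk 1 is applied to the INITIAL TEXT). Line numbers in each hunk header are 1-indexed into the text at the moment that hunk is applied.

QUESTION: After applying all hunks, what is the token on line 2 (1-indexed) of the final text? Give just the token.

Hunk 1: at line 3 remove [wifz,zcf,dpg] add [cttnz,rtvi,jjd] -> 14 lines: bdixw tjgj tbeyc auk cttnz rtvi jjd fjxh vapi wftin qgcly jyzh ygyl fuczn
Hunk 2: at line 4 remove [rtvi,jjd,fjxh] add [yzz] -> 12 lines: bdixw tjgj tbeyc auk cttnz yzz vapi wftin qgcly jyzh ygyl fuczn
Hunk 3: at line 4 remove [yzz,vapi] add [cew] -> 11 lines: bdixw tjgj tbeyc auk cttnz cew wftin qgcly jyzh ygyl fuczn
Final line 2: tjgj

Answer: tjgj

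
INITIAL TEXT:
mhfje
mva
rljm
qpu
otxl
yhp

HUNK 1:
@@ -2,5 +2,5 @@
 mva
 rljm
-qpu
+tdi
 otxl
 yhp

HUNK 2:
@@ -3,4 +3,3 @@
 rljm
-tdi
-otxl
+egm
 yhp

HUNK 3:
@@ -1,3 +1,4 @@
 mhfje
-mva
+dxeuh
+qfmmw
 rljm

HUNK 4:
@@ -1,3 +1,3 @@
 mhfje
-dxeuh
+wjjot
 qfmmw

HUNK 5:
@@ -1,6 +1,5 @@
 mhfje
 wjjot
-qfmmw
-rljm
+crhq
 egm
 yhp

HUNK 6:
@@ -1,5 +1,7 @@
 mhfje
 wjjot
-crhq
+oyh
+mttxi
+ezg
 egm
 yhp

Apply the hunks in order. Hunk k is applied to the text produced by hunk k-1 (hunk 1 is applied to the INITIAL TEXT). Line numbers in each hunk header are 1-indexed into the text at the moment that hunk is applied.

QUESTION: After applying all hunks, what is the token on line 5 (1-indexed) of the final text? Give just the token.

Hunk 1: at line 2 remove [qpu] add [tdi] -> 6 lines: mhfje mva rljm tdi otxl yhp
Hunk 2: at line 3 remove [tdi,otxl] add [egm] -> 5 lines: mhfje mva rljm egm yhp
Hunk 3: at line 1 remove [mva] add [dxeuh,qfmmw] -> 6 lines: mhfje dxeuh qfmmw rljm egm yhp
Hunk 4: at line 1 remove [dxeuh] add [wjjot] -> 6 lines: mhfje wjjot qfmmw rljm egm yhp
Hunk 5: at line 1 remove [qfmmw,rljm] add [crhq] -> 5 lines: mhfje wjjot crhq egm yhp
Hunk 6: at line 1 remove [crhq] add [oyh,mttxi,ezg] -> 7 lines: mhfje wjjot oyh mttxi ezg egm yhp
Final line 5: ezg

Answer: ezg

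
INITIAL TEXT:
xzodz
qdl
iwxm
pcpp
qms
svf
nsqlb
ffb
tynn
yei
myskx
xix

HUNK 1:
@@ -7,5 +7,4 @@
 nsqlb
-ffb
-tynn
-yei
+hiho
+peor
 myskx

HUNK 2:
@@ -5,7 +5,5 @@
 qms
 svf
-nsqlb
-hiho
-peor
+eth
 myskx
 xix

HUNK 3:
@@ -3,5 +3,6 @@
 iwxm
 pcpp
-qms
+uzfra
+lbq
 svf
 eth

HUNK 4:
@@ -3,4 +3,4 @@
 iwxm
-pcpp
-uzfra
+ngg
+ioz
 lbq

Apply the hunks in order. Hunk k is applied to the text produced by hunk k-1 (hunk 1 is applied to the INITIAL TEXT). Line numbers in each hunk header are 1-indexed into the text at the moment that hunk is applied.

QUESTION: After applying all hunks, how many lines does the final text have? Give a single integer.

Hunk 1: at line 7 remove [ffb,tynn,yei] add [hiho,peor] -> 11 lines: xzodz qdl iwxm pcpp qms svf nsqlb hiho peor myskx xix
Hunk 2: at line 5 remove [nsqlb,hiho,peor] add [eth] -> 9 lines: xzodz qdl iwxm pcpp qms svf eth myskx xix
Hunk 3: at line 3 remove [qms] add [uzfra,lbq] -> 10 lines: xzodz qdl iwxm pcpp uzfra lbq svf eth myskx xix
Hunk 4: at line 3 remove [pcpp,uzfra] add [ngg,ioz] -> 10 lines: xzodz qdl iwxm ngg ioz lbq svf eth myskx xix
Final line count: 10

Answer: 10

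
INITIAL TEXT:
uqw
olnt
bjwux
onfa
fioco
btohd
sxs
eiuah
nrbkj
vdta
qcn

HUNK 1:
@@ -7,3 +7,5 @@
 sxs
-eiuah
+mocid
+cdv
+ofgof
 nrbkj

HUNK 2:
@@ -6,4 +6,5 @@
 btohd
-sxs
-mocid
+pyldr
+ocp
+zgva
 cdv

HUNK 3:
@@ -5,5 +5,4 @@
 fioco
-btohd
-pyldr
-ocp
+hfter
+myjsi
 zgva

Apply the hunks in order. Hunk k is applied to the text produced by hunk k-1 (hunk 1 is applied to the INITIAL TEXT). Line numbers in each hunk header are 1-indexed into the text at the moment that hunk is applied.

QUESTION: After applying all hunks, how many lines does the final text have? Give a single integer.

Answer: 13

Derivation:
Hunk 1: at line 7 remove [eiuah] add [mocid,cdv,ofgof] -> 13 lines: uqw olnt bjwux onfa fioco btohd sxs mocid cdv ofgof nrbkj vdta qcn
Hunk 2: at line 6 remove [sxs,mocid] add [pyldr,ocp,zgva] -> 14 lines: uqw olnt bjwux onfa fioco btohd pyldr ocp zgva cdv ofgof nrbkj vdta qcn
Hunk 3: at line 5 remove [btohd,pyldr,ocp] add [hfter,myjsi] -> 13 lines: uqw olnt bjwux onfa fioco hfter myjsi zgva cdv ofgof nrbkj vdta qcn
Final line count: 13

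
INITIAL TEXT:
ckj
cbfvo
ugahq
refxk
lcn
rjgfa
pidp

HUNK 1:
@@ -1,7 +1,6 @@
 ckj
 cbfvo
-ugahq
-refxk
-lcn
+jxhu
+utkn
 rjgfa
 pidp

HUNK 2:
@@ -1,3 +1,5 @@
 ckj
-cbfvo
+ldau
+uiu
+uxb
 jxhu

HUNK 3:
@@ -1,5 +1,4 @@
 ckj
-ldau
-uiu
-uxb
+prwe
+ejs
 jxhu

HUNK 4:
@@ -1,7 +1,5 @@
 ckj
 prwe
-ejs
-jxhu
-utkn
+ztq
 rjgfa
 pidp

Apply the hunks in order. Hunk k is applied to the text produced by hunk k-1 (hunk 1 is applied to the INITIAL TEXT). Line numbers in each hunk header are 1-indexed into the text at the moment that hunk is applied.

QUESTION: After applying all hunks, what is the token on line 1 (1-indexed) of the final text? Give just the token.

Hunk 1: at line 1 remove [ugahq,refxk,lcn] add [jxhu,utkn] -> 6 lines: ckj cbfvo jxhu utkn rjgfa pidp
Hunk 2: at line 1 remove [cbfvo] add [ldau,uiu,uxb] -> 8 lines: ckj ldau uiu uxb jxhu utkn rjgfa pidp
Hunk 3: at line 1 remove [ldau,uiu,uxb] add [prwe,ejs] -> 7 lines: ckj prwe ejs jxhu utkn rjgfa pidp
Hunk 4: at line 1 remove [ejs,jxhu,utkn] add [ztq] -> 5 lines: ckj prwe ztq rjgfa pidp
Final line 1: ckj

Answer: ckj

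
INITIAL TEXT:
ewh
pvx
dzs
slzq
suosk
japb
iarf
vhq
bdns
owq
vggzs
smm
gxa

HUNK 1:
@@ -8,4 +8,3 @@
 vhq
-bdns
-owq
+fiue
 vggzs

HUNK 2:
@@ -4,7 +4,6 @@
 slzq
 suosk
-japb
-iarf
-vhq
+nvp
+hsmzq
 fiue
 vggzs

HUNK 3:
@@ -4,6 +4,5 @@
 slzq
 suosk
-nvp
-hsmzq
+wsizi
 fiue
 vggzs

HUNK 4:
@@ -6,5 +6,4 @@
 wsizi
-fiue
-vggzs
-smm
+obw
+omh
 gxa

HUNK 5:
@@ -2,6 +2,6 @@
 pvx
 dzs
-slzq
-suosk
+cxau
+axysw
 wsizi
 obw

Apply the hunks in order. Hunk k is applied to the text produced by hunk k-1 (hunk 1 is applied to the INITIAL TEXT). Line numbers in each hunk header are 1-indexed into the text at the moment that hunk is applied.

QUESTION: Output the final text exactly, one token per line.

Answer: ewh
pvx
dzs
cxau
axysw
wsizi
obw
omh
gxa

Derivation:
Hunk 1: at line 8 remove [bdns,owq] add [fiue] -> 12 lines: ewh pvx dzs slzq suosk japb iarf vhq fiue vggzs smm gxa
Hunk 2: at line 4 remove [japb,iarf,vhq] add [nvp,hsmzq] -> 11 lines: ewh pvx dzs slzq suosk nvp hsmzq fiue vggzs smm gxa
Hunk 3: at line 4 remove [nvp,hsmzq] add [wsizi] -> 10 lines: ewh pvx dzs slzq suosk wsizi fiue vggzs smm gxa
Hunk 4: at line 6 remove [fiue,vggzs,smm] add [obw,omh] -> 9 lines: ewh pvx dzs slzq suosk wsizi obw omh gxa
Hunk 5: at line 2 remove [slzq,suosk] add [cxau,axysw] -> 9 lines: ewh pvx dzs cxau axysw wsizi obw omh gxa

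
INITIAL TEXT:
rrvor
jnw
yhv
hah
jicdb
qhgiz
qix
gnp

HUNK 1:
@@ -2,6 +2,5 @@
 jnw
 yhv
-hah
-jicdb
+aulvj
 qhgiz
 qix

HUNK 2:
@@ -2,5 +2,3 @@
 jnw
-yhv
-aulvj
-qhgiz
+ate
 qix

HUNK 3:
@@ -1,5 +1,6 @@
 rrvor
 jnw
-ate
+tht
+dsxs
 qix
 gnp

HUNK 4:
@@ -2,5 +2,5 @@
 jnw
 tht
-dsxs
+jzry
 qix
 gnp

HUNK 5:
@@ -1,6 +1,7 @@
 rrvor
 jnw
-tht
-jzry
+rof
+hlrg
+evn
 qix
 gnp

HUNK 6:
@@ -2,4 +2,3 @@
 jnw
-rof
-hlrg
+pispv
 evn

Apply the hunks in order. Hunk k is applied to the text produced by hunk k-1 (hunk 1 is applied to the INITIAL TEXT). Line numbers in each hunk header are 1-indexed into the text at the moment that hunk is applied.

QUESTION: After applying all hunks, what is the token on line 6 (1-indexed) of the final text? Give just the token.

Hunk 1: at line 2 remove [hah,jicdb] add [aulvj] -> 7 lines: rrvor jnw yhv aulvj qhgiz qix gnp
Hunk 2: at line 2 remove [yhv,aulvj,qhgiz] add [ate] -> 5 lines: rrvor jnw ate qix gnp
Hunk 3: at line 1 remove [ate] add [tht,dsxs] -> 6 lines: rrvor jnw tht dsxs qix gnp
Hunk 4: at line 2 remove [dsxs] add [jzry] -> 6 lines: rrvor jnw tht jzry qix gnp
Hunk 5: at line 1 remove [tht,jzry] add [rof,hlrg,evn] -> 7 lines: rrvor jnw rof hlrg evn qix gnp
Hunk 6: at line 2 remove [rof,hlrg] add [pispv] -> 6 lines: rrvor jnw pispv evn qix gnp
Final line 6: gnp

Answer: gnp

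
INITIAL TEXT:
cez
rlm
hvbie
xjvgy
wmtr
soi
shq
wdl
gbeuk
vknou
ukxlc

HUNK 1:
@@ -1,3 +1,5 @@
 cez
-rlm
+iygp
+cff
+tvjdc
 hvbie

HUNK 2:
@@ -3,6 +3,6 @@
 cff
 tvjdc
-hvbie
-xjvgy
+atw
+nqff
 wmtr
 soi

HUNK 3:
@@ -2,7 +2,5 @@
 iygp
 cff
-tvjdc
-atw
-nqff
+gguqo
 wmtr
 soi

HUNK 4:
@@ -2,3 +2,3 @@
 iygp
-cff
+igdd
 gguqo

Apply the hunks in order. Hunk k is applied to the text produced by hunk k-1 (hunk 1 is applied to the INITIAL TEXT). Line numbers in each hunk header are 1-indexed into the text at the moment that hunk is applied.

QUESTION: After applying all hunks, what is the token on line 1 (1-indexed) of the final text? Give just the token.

Hunk 1: at line 1 remove [rlm] add [iygp,cff,tvjdc] -> 13 lines: cez iygp cff tvjdc hvbie xjvgy wmtr soi shq wdl gbeuk vknou ukxlc
Hunk 2: at line 3 remove [hvbie,xjvgy] add [atw,nqff] -> 13 lines: cez iygp cff tvjdc atw nqff wmtr soi shq wdl gbeuk vknou ukxlc
Hunk 3: at line 2 remove [tvjdc,atw,nqff] add [gguqo] -> 11 lines: cez iygp cff gguqo wmtr soi shq wdl gbeuk vknou ukxlc
Hunk 4: at line 2 remove [cff] add [igdd] -> 11 lines: cez iygp igdd gguqo wmtr soi shq wdl gbeuk vknou ukxlc
Final line 1: cez

Answer: cez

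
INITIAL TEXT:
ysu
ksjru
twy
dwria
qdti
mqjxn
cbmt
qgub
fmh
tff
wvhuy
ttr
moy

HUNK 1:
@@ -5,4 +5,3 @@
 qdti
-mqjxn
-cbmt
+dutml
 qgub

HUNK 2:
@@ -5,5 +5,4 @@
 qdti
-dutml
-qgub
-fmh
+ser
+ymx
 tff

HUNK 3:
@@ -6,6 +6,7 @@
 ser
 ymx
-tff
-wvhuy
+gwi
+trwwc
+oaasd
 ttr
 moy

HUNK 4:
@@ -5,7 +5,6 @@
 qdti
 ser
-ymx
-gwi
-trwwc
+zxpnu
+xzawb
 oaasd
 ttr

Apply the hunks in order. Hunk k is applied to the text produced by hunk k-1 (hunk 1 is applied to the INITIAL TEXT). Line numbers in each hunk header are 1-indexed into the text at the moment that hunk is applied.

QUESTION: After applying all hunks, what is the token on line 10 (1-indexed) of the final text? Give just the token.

Answer: ttr

Derivation:
Hunk 1: at line 5 remove [mqjxn,cbmt] add [dutml] -> 12 lines: ysu ksjru twy dwria qdti dutml qgub fmh tff wvhuy ttr moy
Hunk 2: at line 5 remove [dutml,qgub,fmh] add [ser,ymx] -> 11 lines: ysu ksjru twy dwria qdti ser ymx tff wvhuy ttr moy
Hunk 3: at line 6 remove [tff,wvhuy] add [gwi,trwwc,oaasd] -> 12 lines: ysu ksjru twy dwria qdti ser ymx gwi trwwc oaasd ttr moy
Hunk 4: at line 5 remove [ymx,gwi,trwwc] add [zxpnu,xzawb] -> 11 lines: ysu ksjru twy dwria qdti ser zxpnu xzawb oaasd ttr moy
Final line 10: ttr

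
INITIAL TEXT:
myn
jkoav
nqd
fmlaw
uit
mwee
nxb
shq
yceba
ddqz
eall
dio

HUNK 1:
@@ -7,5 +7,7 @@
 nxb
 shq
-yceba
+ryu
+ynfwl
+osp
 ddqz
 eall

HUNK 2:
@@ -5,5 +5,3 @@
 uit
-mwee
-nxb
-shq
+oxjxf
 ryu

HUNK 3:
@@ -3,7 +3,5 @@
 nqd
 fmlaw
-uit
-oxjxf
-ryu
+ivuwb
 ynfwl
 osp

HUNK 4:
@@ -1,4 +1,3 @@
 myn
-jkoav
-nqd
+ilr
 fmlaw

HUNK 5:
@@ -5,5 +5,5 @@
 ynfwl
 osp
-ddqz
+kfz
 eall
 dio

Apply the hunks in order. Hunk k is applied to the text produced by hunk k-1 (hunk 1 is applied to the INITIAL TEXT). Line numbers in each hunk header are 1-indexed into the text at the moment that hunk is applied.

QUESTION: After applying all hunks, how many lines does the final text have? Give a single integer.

Hunk 1: at line 7 remove [yceba] add [ryu,ynfwl,osp] -> 14 lines: myn jkoav nqd fmlaw uit mwee nxb shq ryu ynfwl osp ddqz eall dio
Hunk 2: at line 5 remove [mwee,nxb,shq] add [oxjxf] -> 12 lines: myn jkoav nqd fmlaw uit oxjxf ryu ynfwl osp ddqz eall dio
Hunk 3: at line 3 remove [uit,oxjxf,ryu] add [ivuwb] -> 10 lines: myn jkoav nqd fmlaw ivuwb ynfwl osp ddqz eall dio
Hunk 4: at line 1 remove [jkoav,nqd] add [ilr] -> 9 lines: myn ilr fmlaw ivuwb ynfwl osp ddqz eall dio
Hunk 5: at line 5 remove [ddqz] add [kfz] -> 9 lines: myn ilr fmlaw ivuwb ynfwl osp kfz eall dio
Final line count: 9

Answer: 9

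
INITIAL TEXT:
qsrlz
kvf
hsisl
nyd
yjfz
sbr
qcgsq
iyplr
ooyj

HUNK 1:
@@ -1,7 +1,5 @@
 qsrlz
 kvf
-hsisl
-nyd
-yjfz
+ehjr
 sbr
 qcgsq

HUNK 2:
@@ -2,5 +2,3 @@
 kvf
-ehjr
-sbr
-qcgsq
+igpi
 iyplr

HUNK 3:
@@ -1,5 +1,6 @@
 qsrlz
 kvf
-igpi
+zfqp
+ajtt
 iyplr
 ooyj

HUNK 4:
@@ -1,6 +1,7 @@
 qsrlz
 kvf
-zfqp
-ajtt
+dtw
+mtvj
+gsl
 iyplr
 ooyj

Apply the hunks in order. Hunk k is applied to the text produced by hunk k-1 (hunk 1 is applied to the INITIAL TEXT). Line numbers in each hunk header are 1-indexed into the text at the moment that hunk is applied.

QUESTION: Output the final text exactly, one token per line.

Hunk 1: at line 1 remove [hsisl,nyd,yjfz] add [ehjr] -> 7 lines: qsrlz kvf ehjr sbr qcgsq iyplr ooyj
Hunk 2: at line 2 remove [ehjr,sbr,qcgsq] add [igpi] -> 5 lines: qsrlz kvf igpi iyplr ooyj
Hunk 3: at line 1 remove [igpi] add [zfqp,ajtt] -> 6 lines: qsrlz kvf zfqp ajtt iyplr ooyj
Hunk 4: at line 1 remove [zfqp,ajtt] add [dtw,mtvj,gsl] -> 7 lines: qsrlz kvf dtw mtvj gsl iyplr ooyj

Answer: qsrlz
kvf
dtw
mtvj
gsl
iyplr
ooyj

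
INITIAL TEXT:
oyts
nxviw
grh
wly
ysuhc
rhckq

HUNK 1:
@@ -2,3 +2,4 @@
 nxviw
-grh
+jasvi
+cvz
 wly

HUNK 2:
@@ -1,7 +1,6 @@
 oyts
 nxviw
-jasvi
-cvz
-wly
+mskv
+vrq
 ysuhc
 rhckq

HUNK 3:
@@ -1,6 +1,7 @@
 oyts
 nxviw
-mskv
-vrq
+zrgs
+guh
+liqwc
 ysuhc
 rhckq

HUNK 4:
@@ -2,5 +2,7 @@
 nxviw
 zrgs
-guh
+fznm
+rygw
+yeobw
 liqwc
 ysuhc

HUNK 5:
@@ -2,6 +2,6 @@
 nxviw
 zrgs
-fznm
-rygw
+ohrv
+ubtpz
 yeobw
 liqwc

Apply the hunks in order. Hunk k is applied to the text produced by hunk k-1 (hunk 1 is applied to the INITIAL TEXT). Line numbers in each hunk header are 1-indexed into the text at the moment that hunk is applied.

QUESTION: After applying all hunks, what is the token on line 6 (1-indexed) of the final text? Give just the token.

Hunk 1: at line 2 remove [grh] add [jasvi,cvz] -> 7 lines: oyts nxviw jasvi cvz wly ysuhc rhckq
Hunk 2: at line 1 remove [jasvi,cvz,wly] add [mskv,vrq] -> 6 lines: oyts nxviw mskv vrq ysuhc rhckq
Hunk 3: at line 1 remove [mskv,vrq] add [zrgs,guh,liqwc] -> 7 lines: oyts nxviw zrgs guh liqwc ysuhc rhckq
Hunk 4: at line 2 remove [guh] add [fznm,rygw,yeobw] -> 9 lines: oyts nxviw zrgs fznm rygw yeobw liqwc ysuhc rhckq
Hunk 5: at line 2 remove [fznm,rygw] add [ohrv,ubtpz] -> 9 lines: oyts nxviw zrgs ohrv ubtpz yeobw liqwc ysuhc rhckq
Final line 6: yeobw

Answer: yeobw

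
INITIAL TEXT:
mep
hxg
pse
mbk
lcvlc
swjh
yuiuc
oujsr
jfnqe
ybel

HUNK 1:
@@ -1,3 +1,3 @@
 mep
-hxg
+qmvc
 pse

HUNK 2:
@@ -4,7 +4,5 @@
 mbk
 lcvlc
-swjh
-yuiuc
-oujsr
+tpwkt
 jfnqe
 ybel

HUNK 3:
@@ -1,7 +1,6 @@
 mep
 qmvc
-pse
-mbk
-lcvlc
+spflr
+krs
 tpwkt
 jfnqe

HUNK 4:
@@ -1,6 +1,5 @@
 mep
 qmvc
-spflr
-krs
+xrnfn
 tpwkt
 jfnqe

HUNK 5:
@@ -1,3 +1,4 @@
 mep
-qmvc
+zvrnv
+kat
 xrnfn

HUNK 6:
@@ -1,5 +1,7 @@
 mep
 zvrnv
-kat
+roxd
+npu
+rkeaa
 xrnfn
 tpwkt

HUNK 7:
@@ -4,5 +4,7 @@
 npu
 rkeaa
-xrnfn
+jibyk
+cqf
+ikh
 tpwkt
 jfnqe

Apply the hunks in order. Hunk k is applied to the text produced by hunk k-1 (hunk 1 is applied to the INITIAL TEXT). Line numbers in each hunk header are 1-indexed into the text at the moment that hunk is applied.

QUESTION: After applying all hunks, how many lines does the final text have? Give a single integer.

Hunk 1: at line 1 remove [hxg] add [qmvc] -> 10 lines: mep qmvc pse mbk lcvlc swjh yuiuc oujsr jfnqe ybel
Hunk 2: at line 4 remove [swjh,yuiuc,oujsr] add [tpwkt] -> 8 lines: mep qmvc pse mbk lcvlc tpwkt jfnqe ybel
Hunk 3: at line 1 remove [pse,mbk,lcvlc] add [spflr,krs] -> 7 lines: mep qmvc spflr krs tpwkt jfnqe ybel
Hunk 4: at line 1 remove [spflr,krs] add [xrnfn] -> 6 lines: mep qmvc xrnfn tpwkt jfnqe ybel
Hunk 5: at line 1 remove [qmvc] add [zvrnv,kat] -> 7 lines: mep zvrnv kat xrnfn tpwkt jfnqe ybel
Hunk 6: at line 1 remove [kat] add [roxd,npu,rkeaa] -> 9 lines: mep zvrnv roxd npu rkeaa xrnfn tpwkt jfnqe ybel
Hunk 7: at line 4 remove [xrnfn] add [jibyk,cqf,ikh] -> 11 lines: mep zvrnv roxd npu rkeaa jibyk cqf ikh tpwkt jfnqe ybel
Final line count: 11

Answer: 11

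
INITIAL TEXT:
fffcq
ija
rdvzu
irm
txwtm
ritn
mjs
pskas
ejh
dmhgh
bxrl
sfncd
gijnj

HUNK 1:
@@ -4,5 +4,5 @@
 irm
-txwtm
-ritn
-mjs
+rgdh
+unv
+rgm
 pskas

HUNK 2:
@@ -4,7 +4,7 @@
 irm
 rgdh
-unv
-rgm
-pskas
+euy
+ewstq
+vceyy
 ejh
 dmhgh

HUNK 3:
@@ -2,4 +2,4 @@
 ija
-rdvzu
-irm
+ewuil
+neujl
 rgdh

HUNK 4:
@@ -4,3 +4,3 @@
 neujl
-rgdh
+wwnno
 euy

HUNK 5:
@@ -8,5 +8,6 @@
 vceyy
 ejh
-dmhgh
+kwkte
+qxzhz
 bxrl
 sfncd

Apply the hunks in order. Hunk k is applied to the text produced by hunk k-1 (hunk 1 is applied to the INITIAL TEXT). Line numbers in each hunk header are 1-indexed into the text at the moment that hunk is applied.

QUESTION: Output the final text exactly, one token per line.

Answer: fffcq
ija
ewuil
neujl
wwnno
euy
ewstq
vceyy
ejh
kwkte
qxzhz
bxrl
sfncd
gijnj

Derivation:
Hunk 1: at line 4 remove [txwtm,ritn,mjs] add [rgdh,unv,rgm] -> 13 lines: fffcq ija rdvzu irm rgdh unv rgm pskas ejh dmhgh bxrl sfncd gijnj
Hunk 2: at line 4 remove [unv,rgm,pskas] add [euy,ewstq,vceyy] -> 13 lines: fffcq ija rdvzu irm rgdh euy ewstq vceyy ejh dmhgh bxrl sfncd gijnj
Hunk 3: at line 2 remove [rdvzu,irm] add [ewuil,neujl] -> 13 lines: fffcq ija ewuil neujl rgdh euy ewstq vceyy ejh dmhgh bxrl sfncd gijnj
Hunk 4: at line 4 remove [rgdh] add [wwnno] -> 13 lines: fffcq ija ewuil neujl wwnno euy ewstq vceyy ejh dmhgh bxrl sfncd gijnj
Hunk 5: at line 8 remove [dmhgh] add [kwkte,qxzhz] -> 14 lines: fffcq ija ewuil neujl wwnno euy ewstq vceyy ejh kwkte qxzhz bxrl sfncd gijnj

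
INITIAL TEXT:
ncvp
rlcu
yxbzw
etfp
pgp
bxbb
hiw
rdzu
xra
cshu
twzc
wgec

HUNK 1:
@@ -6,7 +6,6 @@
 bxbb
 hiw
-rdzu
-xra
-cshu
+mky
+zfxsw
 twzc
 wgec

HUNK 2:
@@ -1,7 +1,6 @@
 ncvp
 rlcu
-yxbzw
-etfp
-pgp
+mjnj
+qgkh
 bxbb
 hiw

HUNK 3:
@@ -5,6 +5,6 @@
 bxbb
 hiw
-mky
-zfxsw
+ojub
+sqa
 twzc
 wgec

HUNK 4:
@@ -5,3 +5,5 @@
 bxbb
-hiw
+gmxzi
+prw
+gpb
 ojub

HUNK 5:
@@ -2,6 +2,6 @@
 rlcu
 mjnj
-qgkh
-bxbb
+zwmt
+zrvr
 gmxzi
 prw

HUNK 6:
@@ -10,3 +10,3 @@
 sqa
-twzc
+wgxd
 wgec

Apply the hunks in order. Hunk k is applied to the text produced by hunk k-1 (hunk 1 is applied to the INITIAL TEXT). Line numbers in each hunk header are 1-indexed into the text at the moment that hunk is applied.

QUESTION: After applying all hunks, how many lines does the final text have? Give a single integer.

Answer: 12

Derivation:
Hunk 1: at line 6 remove [rdzu,xra,cshu] add [mky,zfxsw] -> 11 lines: ncvp rlcu yxbzw etfp pgp bxbb hiw mky zfxsw twzc wgec
Hunk 2: at line 1 remove [yxbzw,etfp,pgp] add [mjnj,qgkh] -> 10 lines: ncvp rlcu mjnj qgkh bxbb hiw mky zfxsw twzc wgec
Hunk 3: at line 5 remove [mky,zfxsw] add [ojub,sqa] -> 10 lines: ncvp rlcu mjnj qgkh bxbb hiw ojub sqa twzc wgec
Hunk 4: at line 5 remove [hiw] add [gmxzi,prw,gpb] -> 12 lines: ncvp rlcu mjnj qgkh bxbb gmxzi prw gpb ojub sqa twzc wgec
Hunk 5: at line 2 remove [qgkh,bxbb] add [zwmt,zrvr] -> 12 lines: ncvp rlcu mjnj zwmt zrvr gmxzi prw gpb ojub sqa twzc wgec
Hunk 6: at line 10 remove [twzc] add [wgxd] -> 12 lines: ncvp rlcu mjnj zwmt zrvr gmxzi prw gpb ojub sqa wgxd wgec
Final line count: 12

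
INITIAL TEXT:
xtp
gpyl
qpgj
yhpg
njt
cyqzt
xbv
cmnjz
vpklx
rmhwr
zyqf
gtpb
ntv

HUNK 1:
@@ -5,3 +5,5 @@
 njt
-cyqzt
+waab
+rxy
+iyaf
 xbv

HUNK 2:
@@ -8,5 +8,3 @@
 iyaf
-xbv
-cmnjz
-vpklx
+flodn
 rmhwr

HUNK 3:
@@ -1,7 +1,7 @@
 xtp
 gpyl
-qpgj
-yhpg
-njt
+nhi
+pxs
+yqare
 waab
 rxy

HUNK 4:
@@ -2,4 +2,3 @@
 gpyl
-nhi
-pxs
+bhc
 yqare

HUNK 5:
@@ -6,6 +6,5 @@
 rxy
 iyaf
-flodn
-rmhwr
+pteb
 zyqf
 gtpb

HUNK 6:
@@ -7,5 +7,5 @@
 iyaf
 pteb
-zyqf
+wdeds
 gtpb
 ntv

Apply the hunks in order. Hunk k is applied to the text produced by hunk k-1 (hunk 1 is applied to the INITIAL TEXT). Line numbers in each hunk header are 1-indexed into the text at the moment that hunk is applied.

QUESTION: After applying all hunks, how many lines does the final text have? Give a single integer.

Hunk 1: at line 5 remove [cyqzt] add [waab,rxy,iyaf] -> 15 lines: xtp gpyl qpgj yhpg njt waab rxy iyaf xbv cmnjz vpklx rmhwr zyqf gtpb ntv
Hunk 2: at line 8 remove [xbv,cmnjz,vpklx] add [flodn] -> 13 lines: xtp gpyl qpgj yhpg njt waab rxy iyaf flodn rmhwr zyqf gtpb ntv
Hunk 3: at line 1 remove [qpgj,yhpg,njt] add [nhi,pxs,yqare] -> 13 lines: xtp gpyl nhi pxs yqare waab rxy iyaf flodn rmhwr zyqf gtpb ntv
Hunk 4: at line 2 remove [nhi,pxs] add [bhc] -> 12 lines: xtp gpyl bhc yqare waab rxy iyaf flodn rmhwr zyqf gtpb ntv
Hunk 5: at line 6 remove [flodn,rmhwr] add [pteb] -> 11 lines: xtp gpyl bhc yqare waab rxy iyaf pteb zyqf gtpb ntv
Hunk 6: at line 7 remove [zyqf] add [wdeds] -> 11 lines: xtp gpyl bhc yqare waab rxy iyaf pteb wdeds gtpb ntv
Final line count: 11

Answer: 11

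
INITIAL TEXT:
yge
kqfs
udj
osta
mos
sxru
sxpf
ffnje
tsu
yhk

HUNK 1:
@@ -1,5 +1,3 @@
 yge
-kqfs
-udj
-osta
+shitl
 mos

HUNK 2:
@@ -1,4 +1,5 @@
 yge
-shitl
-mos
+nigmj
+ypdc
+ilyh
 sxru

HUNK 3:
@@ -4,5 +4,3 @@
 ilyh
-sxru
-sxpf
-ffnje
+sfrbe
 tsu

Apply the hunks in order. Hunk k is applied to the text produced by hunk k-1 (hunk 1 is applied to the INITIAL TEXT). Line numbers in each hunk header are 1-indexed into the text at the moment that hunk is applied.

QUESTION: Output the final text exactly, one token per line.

Answer: yge
nigmj
ypdc
ilyh
sfrbe
tsu
yhk

Derivation:
Hunk 1: at line 1 remove [kqfs,udj,osta] add [shitl] -> 8 lines: yge shitl mos sxru sxpf ffnje tsu yhk
Hunk 2: at line 1 remove [shitl,mos] add [nigmj,ypdc,ilyh] -> 9 lines: yge nigmj ypdc ilyh sxru sxpf ffnje tsu yhk
Hunk 3: at line 4 remove [sxru,sxpf,ffnje] add [sfrbe] -> 7 lines: yge nigmj ypdc ilyh sfrbe tsu yhk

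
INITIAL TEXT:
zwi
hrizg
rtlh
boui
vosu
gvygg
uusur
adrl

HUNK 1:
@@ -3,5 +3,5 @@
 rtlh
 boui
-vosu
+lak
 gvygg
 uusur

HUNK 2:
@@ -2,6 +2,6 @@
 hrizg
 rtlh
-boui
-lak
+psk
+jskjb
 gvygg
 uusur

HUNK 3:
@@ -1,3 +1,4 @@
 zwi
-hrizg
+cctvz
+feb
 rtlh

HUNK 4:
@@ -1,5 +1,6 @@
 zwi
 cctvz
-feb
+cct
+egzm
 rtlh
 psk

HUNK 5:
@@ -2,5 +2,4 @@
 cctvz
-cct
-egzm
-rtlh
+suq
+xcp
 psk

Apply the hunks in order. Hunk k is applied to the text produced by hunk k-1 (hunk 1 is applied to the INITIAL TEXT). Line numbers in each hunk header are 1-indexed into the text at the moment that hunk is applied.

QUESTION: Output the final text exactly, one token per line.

Answer: zwi
cctvz
suq
xcp
psk
jskjb
gvygg
uusur
adrl

Derivation:
Hunk 1: at line 3 remove [vosu] add [lak] -> 8 lines: zwi hrizg rtlh boui lak gvygg uusur adrl
Hunk 2: at line 2 remove [boui,lak] add [psk,jskjb] -> 8 lines: zwi hrizg rtlh psk jskjb gvygg uusur adrl
Hunk 3: at line 1 remove [hrizg] add [cctvz,feb] -> 9 lines: zwi cctvz feb rtlh psk jskjb gvygg uusur adrl
Hunk 4: at line 1 remove [feb] add [cct,egzm] -> 10 lines: zwi cctvz cct egzm rtlh psk jskjb gvygg uusur adrl
Hunk 5: at line 2 remove [cct,egzm,rtlh] add [suq,xcp] -> 9 lines: zwi cctvz suq xcp psk jskjb gvygg uusur adrl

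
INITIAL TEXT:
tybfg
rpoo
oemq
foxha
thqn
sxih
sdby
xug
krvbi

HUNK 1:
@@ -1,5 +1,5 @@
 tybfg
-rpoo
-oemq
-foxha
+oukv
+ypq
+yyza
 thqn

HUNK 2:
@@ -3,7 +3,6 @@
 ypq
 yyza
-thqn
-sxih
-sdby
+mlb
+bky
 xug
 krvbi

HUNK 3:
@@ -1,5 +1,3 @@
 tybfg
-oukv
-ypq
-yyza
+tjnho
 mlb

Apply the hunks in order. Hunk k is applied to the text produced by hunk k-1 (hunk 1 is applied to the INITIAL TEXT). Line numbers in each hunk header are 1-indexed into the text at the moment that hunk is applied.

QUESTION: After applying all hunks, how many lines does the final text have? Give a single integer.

Hunk 1: at line 1 remove [rpoo,oemq,foxha] add [oukv,ypq,yyza] -> 9 lines: tybfg oukv ypq yyza thqn sxih sdby xug krvbi
Hunk 2: at line 3 remove [thqn,sxih,sdby] add [mlb,bky] -> 8 lines: tybfg oukv ypq yyza mlb bky xug krvbi
Hunk 3: at line 1 remove [oukv,ypq,yyza] add [tjnho] -> 6 lines: tybfg tjnho mlb bky xug krvbi
Final line count: 6

Answer: 6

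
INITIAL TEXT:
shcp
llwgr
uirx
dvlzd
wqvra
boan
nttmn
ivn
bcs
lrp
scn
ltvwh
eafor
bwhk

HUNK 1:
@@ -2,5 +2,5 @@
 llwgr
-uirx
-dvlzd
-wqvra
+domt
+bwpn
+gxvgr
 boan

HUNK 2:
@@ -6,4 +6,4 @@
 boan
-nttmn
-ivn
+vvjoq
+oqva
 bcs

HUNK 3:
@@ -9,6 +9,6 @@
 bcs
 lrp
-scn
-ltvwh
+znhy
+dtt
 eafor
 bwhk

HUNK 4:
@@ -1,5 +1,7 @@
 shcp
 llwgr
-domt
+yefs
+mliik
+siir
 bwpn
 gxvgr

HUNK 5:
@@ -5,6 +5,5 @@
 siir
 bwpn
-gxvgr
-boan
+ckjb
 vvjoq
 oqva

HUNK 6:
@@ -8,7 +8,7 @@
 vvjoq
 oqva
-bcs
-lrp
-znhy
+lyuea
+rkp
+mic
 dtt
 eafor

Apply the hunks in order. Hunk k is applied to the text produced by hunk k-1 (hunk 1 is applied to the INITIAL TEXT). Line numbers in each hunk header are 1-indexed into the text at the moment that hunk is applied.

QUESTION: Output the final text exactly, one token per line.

Answer: shcp
llwgr
yefs
mliik
siir
bwpn
ckjb
vvjoq
oqva
lyuea
rkp
mic
dtt
eafor
bwhk

Derivation:
Hunk 1: at line 2 remove [uirx,dvlzd,wqvra] add [domt,bwpn,gxvgr] -> 14 lines: shcp llwgr domt bwpn gxvgr boan nttmn ivn bcs lrp scn ltvwh eafor bwhk
Hunk 2: at line 6 remove [nttmn,ivn] add [vvjoq,oqva] -> 14 lines: shcp llwgr domt bwpn gxvgr boan vvjoq oqva bcs lrp scn ltvwh eafor bwhk
Hunk 3: at line 9 remove [scn,ltvwh] add [znhy,dtt] -> 14 lines: shcp llwgr domt bwpn gxvgr boan vvjoq oqva bcs lrp znhy dtt eafor bwhk
Hunk 4: at line 1 remove [domt] add [yefs,mliik,siir] -> 16 lines: shcp llwgr yefs mliik siir bwpn gxvgr boan vvjoq oqva bcs lrp znhy dtt eafor bwhk
Hunk 5: at line 5 remove [gxvgr,boan] add [ckjb] -> 15 lines: shcp llwgr yefs mliik siir bwpn ckjb vvjoq oqva bcs lrp znhy dtt eafor bwhk
Hunk 6: at line 8 remove [bcs,lrp,znhy] add [lyuea,rkp,mic] -> 15 lines: shcp llwgr yefs mliik siir bwpn ckjb vvjoq oqva lyuea rkp mic dtt eafor bwhk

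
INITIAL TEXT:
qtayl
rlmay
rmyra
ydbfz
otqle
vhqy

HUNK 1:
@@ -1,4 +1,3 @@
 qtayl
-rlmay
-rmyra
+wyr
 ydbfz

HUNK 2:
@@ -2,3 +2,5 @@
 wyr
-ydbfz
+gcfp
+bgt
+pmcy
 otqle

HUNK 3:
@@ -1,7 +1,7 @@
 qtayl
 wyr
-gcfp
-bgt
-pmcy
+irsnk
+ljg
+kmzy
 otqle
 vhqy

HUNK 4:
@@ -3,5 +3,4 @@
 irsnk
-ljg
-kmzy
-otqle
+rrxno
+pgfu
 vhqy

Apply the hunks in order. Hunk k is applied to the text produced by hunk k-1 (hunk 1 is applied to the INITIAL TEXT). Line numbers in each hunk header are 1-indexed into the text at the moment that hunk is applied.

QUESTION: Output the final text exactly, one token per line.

Answer: qtayl
wyr
irsnk
rrxno
pgfu
vhqy

Derivation:
Hunk 1: at line 1 remove [rlmay,rmyra] add [wyr] -> 5 lines: qtayl wyr ydbfz otqle vhqy
Hunk 2: at line 2 remove [ydbfz] add [gcfp,bgt,pmcy] -> 7 lines: qtayl wyr gcfp bgt pmcy otqle vhqy
Hunk 3: at line 1 remove [gcfp,bgt,pmcy] add [irsnk,ljg,kmzy] -> 7 lines: qtayl wyr irsnk ljg kmzy otqle vhqy
Hunk 4: at line 3 remove [ljg,kmzy,otqle] add [rrxno,pgfu] -> 6 lines: qtayl wyr irsnk rrxno pgfu vhqy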